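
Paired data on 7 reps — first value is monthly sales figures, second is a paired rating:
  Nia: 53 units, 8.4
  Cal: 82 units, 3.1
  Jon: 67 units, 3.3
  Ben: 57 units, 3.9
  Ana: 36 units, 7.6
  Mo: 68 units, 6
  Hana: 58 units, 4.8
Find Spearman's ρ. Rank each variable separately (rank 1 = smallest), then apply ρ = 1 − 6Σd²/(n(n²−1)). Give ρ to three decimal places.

Ranks of variable 1: 2, 7, 5, 3, 1, 6, 4
Ranks of variable 2: 7, 1, 2, 3, 6, 5, 4
d = r₁ − r₂: -5, 6, 3, 0, -5, 1, 0
d²: 25, 36, 9, 0, 25, 1, 0; Σd² = 96
ρ = 1 − 6·96/(7·48) = 1 − 576/336 = -0.714

-0.714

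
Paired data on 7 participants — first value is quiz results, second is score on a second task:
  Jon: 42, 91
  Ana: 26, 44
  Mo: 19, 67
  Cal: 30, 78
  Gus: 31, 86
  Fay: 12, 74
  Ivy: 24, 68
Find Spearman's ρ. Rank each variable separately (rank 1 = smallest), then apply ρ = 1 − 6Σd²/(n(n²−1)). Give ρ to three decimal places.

0.679

Ranks of variable 1: 7, 4, 2, 5, 6, 1, 3
Ranks of variable 2: 7, 1, 2, 5, 6, 4, 3
d = r₁ − r₂: 0, 3, 0, 0, 0, -3, 0
d²: 0, 9, 0, 0, 0, 9, 0; Σd² = 18
ρ = 1 − 6·18/(7·48) = 1 − 108/336 = 0.679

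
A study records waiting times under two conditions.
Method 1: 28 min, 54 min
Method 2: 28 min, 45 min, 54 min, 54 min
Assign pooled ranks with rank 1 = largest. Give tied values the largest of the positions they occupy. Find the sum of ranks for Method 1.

Sorted (descending): 54, 54, 54, 45, 28, 28
The 3 values of 54 occupy positions 1–3 → each gets rank 3.
The 2 values of 28 occupy positions 5–6 → each gets rank 6.
Method 1 values → pooled ranks: 28→6, 54→3
Rank sum = 6 + 3 = 9

9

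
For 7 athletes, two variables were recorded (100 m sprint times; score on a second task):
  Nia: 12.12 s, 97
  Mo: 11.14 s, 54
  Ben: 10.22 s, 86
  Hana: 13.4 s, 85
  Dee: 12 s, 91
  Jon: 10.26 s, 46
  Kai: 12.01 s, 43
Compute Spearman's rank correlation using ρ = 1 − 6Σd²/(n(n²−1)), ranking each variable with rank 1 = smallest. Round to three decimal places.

Ranks of variable 1: 6, 3, 1, 7, 4, 2, 5
Ranks of variable 2: 7, 3, 5, 4, 6, 2, 1
d = r₁ − r₂: -1, 0, -4, 3, -2, 0, 4
d²: 1, 0, 16, 9, 4, 0, 16; Σd² = 46
ρ = 1 − 6·46/(7·48) = 1 − 276/336 = 0.179

0.179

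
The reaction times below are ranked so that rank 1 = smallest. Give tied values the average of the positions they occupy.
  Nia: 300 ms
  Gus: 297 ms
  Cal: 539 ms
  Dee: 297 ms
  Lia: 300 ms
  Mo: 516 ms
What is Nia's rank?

Sorted (ascending): 297, 297, 300, 300, 516, 539
The 2 values of 297 occupy positions 1–2 → average rank (1+2)/2 = 1.5.
The 2 values of 300 occupy positions 3–4 → average rank (3+4)/2 = 3.5.
Nia has value 300 ms → rank 3.5.

3.5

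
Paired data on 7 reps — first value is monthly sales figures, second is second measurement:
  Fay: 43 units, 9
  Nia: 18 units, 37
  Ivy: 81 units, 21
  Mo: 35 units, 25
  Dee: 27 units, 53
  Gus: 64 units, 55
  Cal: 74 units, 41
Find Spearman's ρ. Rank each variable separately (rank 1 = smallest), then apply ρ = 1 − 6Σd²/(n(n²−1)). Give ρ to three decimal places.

-0.143

Ranks of variable 1: 4, 1, 7, 3, 2, 5, 6
Ranks of variable 2: 1, 4, 2, 3, 6, 7, 5
d = r₁ − r₂: 3, -3, 5, 0, -4, -2, 1
d²: 9, 9, 25, 0, 16, 4, 1; Σd² = 64
ρ = 1 − 6·64/(7·48) = 1 − 384/336 = -0.143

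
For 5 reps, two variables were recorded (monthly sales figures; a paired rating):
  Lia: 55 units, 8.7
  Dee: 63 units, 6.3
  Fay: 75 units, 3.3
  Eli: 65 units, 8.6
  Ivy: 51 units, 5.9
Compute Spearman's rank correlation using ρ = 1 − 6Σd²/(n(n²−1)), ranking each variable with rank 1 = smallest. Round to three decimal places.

Ranks of variable 1: 2, 3, 5, 4, 1
Ranks of variable 2: 5, 3, 1, 4, 2
d = r₁ − r₂: -3, 0, 4, 0, -1
d²: 9, 0, 16, 0, 1; Σd² = 26
ρ = 1 − 6·26/(5·24) = 1 − 156/120 = -0.300

-0.300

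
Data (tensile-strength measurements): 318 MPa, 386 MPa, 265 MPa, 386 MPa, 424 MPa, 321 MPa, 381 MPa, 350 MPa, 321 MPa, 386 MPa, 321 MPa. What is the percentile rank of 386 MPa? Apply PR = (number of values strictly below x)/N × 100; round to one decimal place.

N = 11.
Strictly below 386: 7. Equal to 386: 3.
PR = 7/11 × 100 = 63.6

63.6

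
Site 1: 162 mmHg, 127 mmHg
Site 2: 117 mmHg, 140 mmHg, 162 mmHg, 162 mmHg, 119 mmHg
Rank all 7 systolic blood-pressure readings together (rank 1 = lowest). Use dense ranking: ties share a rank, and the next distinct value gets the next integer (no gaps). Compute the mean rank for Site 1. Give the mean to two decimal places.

4.00

Sorted (ascending): 117, 119, 127, 140, 162, 162, 162
The 3 values of 162 share dense rank 5.
Remaining distinct values take the next consecutive integers.
Site 1 values → pooled ranks: 162→5, 127→3
Mean rank = (5 + 3) / 2 = 4.00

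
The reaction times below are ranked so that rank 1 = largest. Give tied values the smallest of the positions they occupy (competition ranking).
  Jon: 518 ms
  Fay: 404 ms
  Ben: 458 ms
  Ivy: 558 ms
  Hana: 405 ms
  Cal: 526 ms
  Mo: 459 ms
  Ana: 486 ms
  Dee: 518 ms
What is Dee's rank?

Sorted (descending): 558, 526, 518, 518, 486, 459, 458, 405, 404
The 2 values of 518 occupy positions 3–4 → each gets rank 3.
Dee has value 518 ms → rank 3.

3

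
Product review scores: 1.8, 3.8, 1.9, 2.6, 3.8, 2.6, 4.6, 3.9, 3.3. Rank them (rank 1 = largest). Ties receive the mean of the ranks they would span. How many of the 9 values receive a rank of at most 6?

5

Sorted (descending): 4.6, 3.9, 3.8, 3.8, 3.3, 2.6, 2.6, 1.9, 1.8
The 2 values of 3.8 occupy positions 3–4 → average rank (3+4)/2 = 3.5.
The 2 values of 2.6 occupy positions 6–7 → average rank (6+7)/2 = 6.5.
Ranks ≤ 6: {1, 2, 3.5, 3.5, 5} → 5 values.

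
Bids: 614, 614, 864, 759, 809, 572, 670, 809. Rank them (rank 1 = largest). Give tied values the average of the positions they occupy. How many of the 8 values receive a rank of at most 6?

5

Sorted (descending): 864, 809, 809, 759, 670, 614, 614, 572
The 2 values of 809 occupy positions 2–3 → average rank (2+3)/2 = 2.5.
The 2 values of 614 occupy positions 6–7 → average rank (6+7)/2 = 6.5.
Ranks ≤ 6: {1, 2.5, 2.5, 4, 5} → 5 values.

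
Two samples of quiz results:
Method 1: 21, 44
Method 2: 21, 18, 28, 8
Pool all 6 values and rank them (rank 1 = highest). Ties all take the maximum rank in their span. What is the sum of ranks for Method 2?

Sorted (descending): 44, 28, 21, 21, 18, 8
The 2 values of 21 occupy positions 3–4 → each gets rank 4.
Method 2 values → pooled ranks: 21→4, 18→5, 28→2, 8→6
Rank sum = 4 + 5 + 2 + 6 = 17

17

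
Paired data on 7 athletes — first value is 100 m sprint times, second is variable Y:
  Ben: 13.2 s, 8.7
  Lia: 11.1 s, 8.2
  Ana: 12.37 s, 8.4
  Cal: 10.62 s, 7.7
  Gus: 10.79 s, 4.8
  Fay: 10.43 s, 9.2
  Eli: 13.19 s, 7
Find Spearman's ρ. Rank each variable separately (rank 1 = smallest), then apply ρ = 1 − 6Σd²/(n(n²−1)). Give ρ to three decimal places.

Ranks of variable 1: 7, 4, 5, 2, 3, 1, 6
Ranks of variable 2: 6, 4, 5, 3, 1, 7, 2
d = r₁ − r₂: 1, 0, 0, -1, 2, -6, 4
d²: 1, 0, 0, 1, 4, 36, 16; Σd² = 58
ρ = 1 − 6·58/(7·48) = 1 − 348/336 = -0.036

-0.036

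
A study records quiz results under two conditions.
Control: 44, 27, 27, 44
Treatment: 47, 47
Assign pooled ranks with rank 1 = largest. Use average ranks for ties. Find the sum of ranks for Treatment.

3

Sorted (descending): 47, 47, 44, 44, 27, 27
The 2 values of 47 occupy positions 1–2 → average rank (1+2)/2 = 1.5.
The 2 values of 44 occupy positions 3–4 → average rank (3+4)/2 = 3.5.
The 2 values of 27 occupy positions 5–6 → average rank (5+6)/2 = 5.5.
Treatment values → pooled ranks: 47→1.5, 47→1.5
Rank sum = 1.5 + 1.5 = 3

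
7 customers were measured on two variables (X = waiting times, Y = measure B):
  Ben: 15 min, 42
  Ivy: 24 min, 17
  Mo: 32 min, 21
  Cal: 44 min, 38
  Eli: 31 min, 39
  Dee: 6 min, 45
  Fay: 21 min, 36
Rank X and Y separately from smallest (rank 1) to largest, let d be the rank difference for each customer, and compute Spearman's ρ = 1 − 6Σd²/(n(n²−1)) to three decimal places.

-0.536

Ranks of variable 1: 2, 4, 6, 7, 5, 1, 3
Ranks of variable 2: 6, 1, 2, 4, 5, 7, 3
d = r₁ − r₂: -4, 3, 4, 3, 0, -6, 0
d²: 16, 9, 16, 9, 0, 36, 0; Σd² = 86
ρ = 1 − 6·86/(7·48) = 1 − 516/336 = -0.536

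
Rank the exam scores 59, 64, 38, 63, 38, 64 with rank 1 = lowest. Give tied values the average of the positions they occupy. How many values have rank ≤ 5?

Sorted (ascending): 38, 38, 59, 63, 64, 64
The 2 values of 38 occupy positions 1–2 → average rank (1+2)/2 = 1.5.
The 2 values of 64 occupy positions 5–6 → average rank (5+6)/2 = 5.5.
Ranks ≤ 5: {1.5, 1.5, 3, 4} → 4 values.

4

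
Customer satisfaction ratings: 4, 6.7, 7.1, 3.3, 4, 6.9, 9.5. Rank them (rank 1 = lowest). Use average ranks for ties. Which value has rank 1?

Sorted (ascending): 3.3, 4, 4, 6.7, 6.9, 7.1, 9.5
The 2 values of 4 occupy positions 2–3 → average rank (2+3)/2 = 2.5.
Rank 1 → value 3.3.

3.3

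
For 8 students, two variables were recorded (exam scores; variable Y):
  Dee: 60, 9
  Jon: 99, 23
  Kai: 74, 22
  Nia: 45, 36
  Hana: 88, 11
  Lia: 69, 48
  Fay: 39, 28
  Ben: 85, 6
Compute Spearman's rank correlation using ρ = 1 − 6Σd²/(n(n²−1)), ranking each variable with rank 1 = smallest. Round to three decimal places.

-0.405

Ranks of variable 1: 3, 8, 5, 2, 7, 4, 1, 6
Ranks of variable 2: 2, 5, 4, 7, 3, 8, 6, 1
d = r₁ − r₂: 1, 3, 1, -5, 4, -4, -5, 5
d²: 1, 9, 1, 25, 16, 16, 25, 25; Σd² = 118
ρ = 1 − 6·118/(8·63) = 1 − 708/504 = -0.405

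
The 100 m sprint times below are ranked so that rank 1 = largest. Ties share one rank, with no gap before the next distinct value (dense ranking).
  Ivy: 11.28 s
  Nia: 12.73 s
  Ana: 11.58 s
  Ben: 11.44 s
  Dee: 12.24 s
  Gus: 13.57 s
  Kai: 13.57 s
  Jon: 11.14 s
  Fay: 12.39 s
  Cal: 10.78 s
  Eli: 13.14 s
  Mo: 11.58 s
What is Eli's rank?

2

Sorted (descending): 13.57, 13.57, 13.14, 12.73, 12.39, 12.24, 11.58, 11.58, 11.44, 11.28, 11.14, 10.78
The 2 values of 13.57 share dense rank 1.
The 2 values of 11.58 share dense rank 6.
Remaining distinct values take the next consecutive integers.
Eli has value 13.14 s → rank 2.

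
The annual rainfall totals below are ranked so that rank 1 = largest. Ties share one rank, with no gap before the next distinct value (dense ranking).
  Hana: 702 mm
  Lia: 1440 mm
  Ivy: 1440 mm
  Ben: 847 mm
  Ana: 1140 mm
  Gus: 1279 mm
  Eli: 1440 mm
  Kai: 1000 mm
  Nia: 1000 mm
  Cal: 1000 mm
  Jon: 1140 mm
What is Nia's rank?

4

Sorted (descending): 1440, 1440, 1440, 1279, 1140, 1140, 1000, 1000, 1000, 847, 702
The 3 values of 1440 share dense rank 1.
The 2 values of 1140 share dense rank 3.
The 3 values of 1000 share dense rank 4.
Remaining distinct values take the next consecutive integers.
Nia has value 1000 mm → rank 4.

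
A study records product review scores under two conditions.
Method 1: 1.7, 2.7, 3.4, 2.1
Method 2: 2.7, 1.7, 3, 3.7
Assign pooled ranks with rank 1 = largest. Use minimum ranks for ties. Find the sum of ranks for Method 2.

15

Sorted (descending): 3.7, 3.4, 3, 2.7, 2.7, 2.1, 1.7, 1.7
The 2 values of 2.7 occupy positions 4–5 → each gets rank 4.
The 2 values of 1.7 occupy positions 7–8 → each gets rank 7.
Method 2 values → pooled ranks: 2.7→4, 1.7→7, 3→3, 3.7→1
Rank sum = 4 + 7 + 3 + 1 = 15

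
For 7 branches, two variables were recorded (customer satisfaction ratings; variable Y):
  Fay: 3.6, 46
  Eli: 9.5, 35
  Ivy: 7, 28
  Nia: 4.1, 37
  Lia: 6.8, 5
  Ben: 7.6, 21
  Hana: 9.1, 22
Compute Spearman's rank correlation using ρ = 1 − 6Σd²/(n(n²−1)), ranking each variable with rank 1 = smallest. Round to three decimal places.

-0.393

Ranks of variable 1: 1, 7, 4, 2, 3, 5, 6
Ranks of variable 2: 7, 5, 4, 6, 1, 2, 3
d = r₁ − r₂: -6, 2, 0, -4, 2, 3, 3
d²: 36, 4, 0, 16, 4, 9, 9; Σd² = 78
ρ = 1 − 6·78/(7·48) = 1 − 468/336 = -0.393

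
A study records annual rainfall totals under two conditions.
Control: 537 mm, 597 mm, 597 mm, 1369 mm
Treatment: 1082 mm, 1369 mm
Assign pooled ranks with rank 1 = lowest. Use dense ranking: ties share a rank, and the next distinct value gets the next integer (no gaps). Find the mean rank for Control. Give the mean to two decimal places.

2.25

Sorted (ascending): 537, 597, 597, 1082, 1369, 1369
The 2 values of 597 share dense rank 2.
The 2 values of 1369 share dense rank 4.
Remaining distinct values take the next consecutive integers.
Control values → pooled ranks: 537→1, 597→2, 597→2, 1369→4
Mean rank = (1 + 2 + 2 + 4) / 4 = 2.25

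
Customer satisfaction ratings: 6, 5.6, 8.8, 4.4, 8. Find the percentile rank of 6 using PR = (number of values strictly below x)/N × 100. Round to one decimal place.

N = 5.
Strictly below 6: 2. Equal to 6: 1.
PR = 2/5 × 100 = 40.0

40.0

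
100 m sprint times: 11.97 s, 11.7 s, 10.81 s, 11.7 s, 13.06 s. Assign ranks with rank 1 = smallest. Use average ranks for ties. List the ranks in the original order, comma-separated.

4, 2.5, 1, 2.5, 5

Sorted (ascending): 10.81, 11.7, 11.7, 11.97, 13.06
The 2 values of 11.7 occupy positions 2–3 → average rank (2+3)/2 = 2.5.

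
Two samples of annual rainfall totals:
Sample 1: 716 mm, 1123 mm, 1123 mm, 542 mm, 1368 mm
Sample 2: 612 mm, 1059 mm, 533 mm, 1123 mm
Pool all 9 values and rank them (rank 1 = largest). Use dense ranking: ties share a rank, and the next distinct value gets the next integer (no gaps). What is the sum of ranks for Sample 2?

17

Sorted (descending): 1368, 1123, 1123, 1123, 1059, 716, 612, 542, 533
The 3 values of 1123 share dense rank 2.
Remaining distinct values take the next consecutive integers.
Sample 2 values → pooled ranks: 612→5, 1059→3, 533→7, 1123→2
Rank sum = 5 + 3 + 7 + 2 = 17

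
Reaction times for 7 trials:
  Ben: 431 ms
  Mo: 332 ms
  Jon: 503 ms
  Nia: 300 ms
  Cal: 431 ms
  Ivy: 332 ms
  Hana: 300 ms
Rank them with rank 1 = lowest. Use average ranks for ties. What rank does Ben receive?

Sorted (ascending): 300, 300, 332, 332, 431, 431, 503
The 2 values of 300 occupy positions 1–2 → average rank (1+2)/2 = 1.5.
The 2 values of 332 occupy positions 3–4 → average rank (3+4)/2 = 3.5.
The 2 values of 431 occupy positions 5–6 → average rank (5+6)/2 = 5.5.
Ben has value 431 ms → rank 5.5.

5.5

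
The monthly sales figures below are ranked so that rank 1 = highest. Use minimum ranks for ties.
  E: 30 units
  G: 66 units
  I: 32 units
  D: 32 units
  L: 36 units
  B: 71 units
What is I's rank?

Sorted (descending): 71, 66, 36, 32, 32, 30
The 2 values of 32 occupy positions 4–5 → each gets rank 4.
I has value 32 units → rank 4.

4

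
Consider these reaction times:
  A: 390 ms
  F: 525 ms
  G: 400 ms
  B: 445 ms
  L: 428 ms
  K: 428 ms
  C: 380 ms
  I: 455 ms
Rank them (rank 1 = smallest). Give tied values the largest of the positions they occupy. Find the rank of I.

7

Sorted (ascending): 380, 390, 400, 428, 428, 445, 455, 525
The 2 values of 428 occupy positions 4–5 → each gets rank 5.
I has value 455 ms → rank 7.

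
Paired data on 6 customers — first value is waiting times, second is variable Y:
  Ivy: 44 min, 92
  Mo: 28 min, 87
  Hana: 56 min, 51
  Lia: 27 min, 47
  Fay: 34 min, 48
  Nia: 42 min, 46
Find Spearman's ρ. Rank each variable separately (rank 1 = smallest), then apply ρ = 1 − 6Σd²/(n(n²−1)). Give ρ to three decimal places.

0.314

Ranks of variable 1: 5, 2, 6, 1, 3, 4
Ranks of variable 2: 6, 5, 4, 2, 3, 1
d = r₁ − r₂: -1, -3, 2, -1, 0, 3
d²: 1, 9, 4, 1, 0, 9; Σd² = 24
ρ = 1 − 6·24/(6·35) = 1 − 144/210 = 0.314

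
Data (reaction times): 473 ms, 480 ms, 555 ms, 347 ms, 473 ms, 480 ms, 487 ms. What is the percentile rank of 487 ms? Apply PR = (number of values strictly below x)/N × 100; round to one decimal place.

71.4

N = 7.
Strictly below 487: 5. Equal to 487: 1.
PR = 5/7 × 100 = 71.4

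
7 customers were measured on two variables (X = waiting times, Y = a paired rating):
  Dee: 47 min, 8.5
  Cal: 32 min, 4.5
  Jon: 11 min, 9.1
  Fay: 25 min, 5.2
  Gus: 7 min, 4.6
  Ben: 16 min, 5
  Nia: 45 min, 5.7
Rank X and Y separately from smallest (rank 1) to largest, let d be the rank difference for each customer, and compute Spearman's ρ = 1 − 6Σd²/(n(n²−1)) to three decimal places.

0.214

Ranks of variable 1: 7, 5, 2, 4, 1, 3, 6
Ranks of variable 2: 6, 1, 7, 4, 2, 3, 5
d = r₁ − r₂: 1, 4, -5, 0, -1, 0, 1
d²: 1, 16, 25, 0, 1, 0, 1; Σd² = 44
ρ = 1 − 6·44/(7·48) = 1 − 264/336 = 0.214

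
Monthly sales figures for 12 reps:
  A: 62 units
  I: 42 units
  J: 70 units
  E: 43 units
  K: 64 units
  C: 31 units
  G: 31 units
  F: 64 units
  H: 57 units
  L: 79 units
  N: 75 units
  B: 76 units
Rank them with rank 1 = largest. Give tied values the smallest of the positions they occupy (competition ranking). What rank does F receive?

Sorted (descending): 79, 76, 75, 70, 64, 64, 62, 57, 43, 42, 31, 31
The 2 values of 64 occupy positions 5–6 → each gets rank 5.
The 2 values of 31 occupy positions 11–12 → each gets rank 11.
F has value 64 units → rank 5.

5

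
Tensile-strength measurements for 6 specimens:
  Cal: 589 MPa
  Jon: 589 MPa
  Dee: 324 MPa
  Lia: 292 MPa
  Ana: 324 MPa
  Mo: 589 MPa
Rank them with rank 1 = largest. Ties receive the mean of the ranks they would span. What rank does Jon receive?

2

Sorted (descending): 589, 589, 589, 324, 324, 292
The 3 values of 589 occupy positions 1–3 → average rank 2.
The 2 values of 324 occupy positions 4–5 → average rank (4+5)/2 = 4.5.
Jon has value 589 MPa → rank 2.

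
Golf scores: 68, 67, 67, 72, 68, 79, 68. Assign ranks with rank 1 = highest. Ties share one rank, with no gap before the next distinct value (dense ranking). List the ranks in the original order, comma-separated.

Sorted (descending): 79, 72, 68, 68, 68, 67, 67
The 3 values of 68 share dense rank 3.
The 2 values of 67 share dense rank 4.
Remaining distinct values take the next consecutive integers.

3, 4, 4, 2, 3, 1, 3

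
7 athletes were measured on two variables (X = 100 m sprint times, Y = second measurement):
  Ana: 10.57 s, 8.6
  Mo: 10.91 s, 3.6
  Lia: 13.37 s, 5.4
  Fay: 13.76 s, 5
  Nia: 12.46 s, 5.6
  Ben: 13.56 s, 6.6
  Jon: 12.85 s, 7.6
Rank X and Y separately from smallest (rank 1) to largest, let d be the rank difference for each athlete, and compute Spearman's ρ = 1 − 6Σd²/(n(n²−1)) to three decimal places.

Ranks of variable 1: 1, 2, 5, 7, 3, 6, 4
Ranks of variable 2: 7, 1, 3, 2, 4, 5, 6
d = r₁ − r₂: -6, 1, 2, 5, -1, 1, -2
d²: 36, 1, 4, 25, 1, 1, 4; Σd² = 72
ρ = 1 − 6·72/(7·48) = 1 − 432/336 = -0.286

-0.286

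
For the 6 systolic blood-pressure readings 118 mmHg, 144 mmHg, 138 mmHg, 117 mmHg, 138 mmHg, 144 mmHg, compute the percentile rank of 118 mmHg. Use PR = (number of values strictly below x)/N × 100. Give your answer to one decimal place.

N = 6.
Strictly below 118: 1. Equal to 118: 1.
PR = 1/6 × 100 = 16.7

16.7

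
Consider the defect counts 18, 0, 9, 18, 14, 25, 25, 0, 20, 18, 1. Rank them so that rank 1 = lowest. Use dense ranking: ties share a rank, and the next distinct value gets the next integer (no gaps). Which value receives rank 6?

20

Sorted (ascending): 0, 0, 1, 9, 14, 18, 18, 18, 20, 25, 25
The 2 values of 0 share dense rank 1.
The 3 values of 18 share dense rank 5.
The 2 values of 25 share dense rank 7.
Remaining distinct values take the next consecutive integers.
Rank 6 → value 20.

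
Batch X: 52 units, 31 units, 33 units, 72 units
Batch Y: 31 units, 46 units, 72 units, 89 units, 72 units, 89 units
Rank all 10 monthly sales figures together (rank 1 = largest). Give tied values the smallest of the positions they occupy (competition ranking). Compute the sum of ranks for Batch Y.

Sorted (descending): 89, 89, 72, 72, 72, 52, 46, 33, 31, 31
The 2 values of 89 occupy positions 1–2 → each gets rank 1.
The 3 values of 72 occupy positions 3–5 → each gets rank 3.
The 2 values of 31 occupy positions 9–10 → each gets rank 9.
Batch Y values → pooled ranks: 31→9, 46→7, 72→3, 89→1, 72→3, 89→1
Rank sum = 9 + 7 + 3 + 1 + 3 + 1 = 24

24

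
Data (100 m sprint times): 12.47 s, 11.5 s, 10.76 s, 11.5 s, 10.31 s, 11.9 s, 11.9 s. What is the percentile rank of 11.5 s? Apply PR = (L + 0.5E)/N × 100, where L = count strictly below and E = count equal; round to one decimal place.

N = 7.
Strictly below 11.5: 2. Equal to 11.5: 2.
PR = (2 + 0.5·2)/7 × 100 = 42.9

42.9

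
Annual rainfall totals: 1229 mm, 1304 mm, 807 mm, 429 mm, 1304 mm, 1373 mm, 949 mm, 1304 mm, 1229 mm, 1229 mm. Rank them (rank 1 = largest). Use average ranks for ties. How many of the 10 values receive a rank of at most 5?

4

Sorted (descending): 1373, 1304, 1304, 1304, 1229, 1229, 1229, 949, 807, 429
The 3 values of 1304 occupy positions 2–4 → average rank 3.
The 3 values of 1229 occupy positions 5–7 → average rank 6.
Ranks ≤ 5: {1, 3, 3, 3} → 4 values.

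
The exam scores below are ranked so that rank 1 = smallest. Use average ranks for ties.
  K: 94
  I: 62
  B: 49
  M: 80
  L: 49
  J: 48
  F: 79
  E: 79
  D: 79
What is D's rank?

Sorted (ascending): 48, 49, 49, 62, 79, 79, 79, 80, 94
The 2 values of 49 occupy positions 2–3 → average rank (2+3)/2 = 2.5.
The 3 values of 79 occupy positions 5–7 → average rank 6.
D has value 79 → rank 6.

6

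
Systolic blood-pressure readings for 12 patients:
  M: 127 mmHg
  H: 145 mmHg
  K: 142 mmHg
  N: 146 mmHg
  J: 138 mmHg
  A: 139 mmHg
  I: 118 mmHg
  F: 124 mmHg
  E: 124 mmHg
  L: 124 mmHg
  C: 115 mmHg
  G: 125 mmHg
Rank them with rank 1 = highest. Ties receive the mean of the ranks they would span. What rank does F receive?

Sorted (descending): 146, 145, 142, 139, 138, 127, 125, 124, 124, 124, 118, 115
The 3 values of 124 occupy positions 8–10 → average rank 9.
F has value 124 mmHg → rank 9.

9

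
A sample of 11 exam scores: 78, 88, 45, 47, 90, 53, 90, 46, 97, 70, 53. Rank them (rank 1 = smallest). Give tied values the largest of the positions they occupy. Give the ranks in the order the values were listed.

Sorted (ascending): 45, 46, 47, 53, 53, 70, 78, 88, 90, 90, 97
The 2 values of 53 occupy positions 4–5 → each gets rank 5.
The 2 values of 90 occupy positions 9–10 → each gets rank 10.

7, 8, 1, 3, 10, 5, 10, 2, 11, 6, 5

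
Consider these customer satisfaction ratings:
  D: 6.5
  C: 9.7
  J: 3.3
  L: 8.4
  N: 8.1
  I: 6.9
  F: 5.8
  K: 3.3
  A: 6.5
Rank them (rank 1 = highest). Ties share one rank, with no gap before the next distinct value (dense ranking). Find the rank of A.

Sorted (descending): 9.7, 8.4, 8.1, 6.9, 6.5, 6.5, 5.8, 3.3, 3.3
The 2 values of 6.5 share dense rank 5.
The 2 values of 3.3 share dense rank 7.
Remaining distinct values take the next consecutive integers.
A has value 6.5 → rank 5.

5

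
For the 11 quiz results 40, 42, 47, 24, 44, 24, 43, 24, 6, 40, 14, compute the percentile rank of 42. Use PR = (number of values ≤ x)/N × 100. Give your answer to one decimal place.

72.7

N = 11.
Strictly below 42: 7. Equal to 42: 1.
PR = 8/11 × 100 = 72.7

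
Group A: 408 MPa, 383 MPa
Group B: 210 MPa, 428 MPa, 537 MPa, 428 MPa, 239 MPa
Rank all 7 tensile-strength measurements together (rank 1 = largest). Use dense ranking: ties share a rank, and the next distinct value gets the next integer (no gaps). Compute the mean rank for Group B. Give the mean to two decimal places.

3.20

Sorted (descending): 537, 428, 428, 408, 383, 239, 210
The 2 values of 428 share dense rank 2.
Remaining distinct values take the next consecutive integers.
Group B values → pooled ranks: 210→6, 428→2, 537→1, 428→2, 239→5
Mean rank = (6 + 2 + 1 + 2 + 5) / 5 = 3.20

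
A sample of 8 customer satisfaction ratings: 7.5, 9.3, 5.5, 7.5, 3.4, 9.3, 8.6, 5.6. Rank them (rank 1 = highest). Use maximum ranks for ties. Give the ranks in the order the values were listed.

5, 2, 7, 5, 8, 2, 3, 6

Sorted (descending): 9.3, 9.3, 8.6, 7.5, 7.5, 5.6, 5.5, 3.4
The 2 values of 9.3 occupy positions 1–2 → each gets rank 2.
The 2 values of 7.5 occupy positions 4–5 → each gets rank 5.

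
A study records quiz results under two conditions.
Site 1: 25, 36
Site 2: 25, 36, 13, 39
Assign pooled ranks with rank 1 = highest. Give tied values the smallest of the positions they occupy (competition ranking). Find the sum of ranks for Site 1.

Sorted (descending): 39, 36, 36, 25, 25, 13
The 2 values of 36 occupy positions 2–3 → each gets rank 2.
The 2 values of 25 occupy positions 4–5 → each gets rank 4.
Site 1 values → pooled ranks: 25→4, 36→2
Rank sum = 4 + 2 = 6

6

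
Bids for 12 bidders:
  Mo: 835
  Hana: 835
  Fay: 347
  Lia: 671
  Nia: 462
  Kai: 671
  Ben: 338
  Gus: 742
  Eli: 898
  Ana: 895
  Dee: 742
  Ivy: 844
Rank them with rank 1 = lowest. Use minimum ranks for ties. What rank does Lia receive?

4

Sorted (ascending): 338, 347, 462, 671, 671, 742, 742, 835, 835, 844, 895, 898
The 2 values of 671 occupy positions 4–5 → each gets rank 4.
The 2 values of 742 occupy positions 6–7 → each gets rank 6.
The 2 values of 835 occupy positions 8–9 → each gets rank 8.
Lia has value 671 → rank 4.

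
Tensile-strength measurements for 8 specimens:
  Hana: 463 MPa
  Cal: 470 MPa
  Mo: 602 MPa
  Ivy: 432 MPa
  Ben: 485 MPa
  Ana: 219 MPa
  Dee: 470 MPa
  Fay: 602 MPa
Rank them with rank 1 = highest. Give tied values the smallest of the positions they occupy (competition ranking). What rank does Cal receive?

Sorted (descending): 602, 602, 485, 470, 470, 463, 432, 219
The 2 values of 602 occupy positions 1–2 → each gets rank 1.
The 2 values of 470 occupy positions 4–5 → each gets rank 4.
Cal has value 470 MPa → rank 4.

4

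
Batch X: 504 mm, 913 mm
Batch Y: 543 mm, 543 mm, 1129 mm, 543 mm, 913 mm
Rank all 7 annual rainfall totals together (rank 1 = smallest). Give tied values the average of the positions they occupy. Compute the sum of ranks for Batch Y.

21.5

Sorted (ascending): 504, 543, 543, 543, 913, 913, 1129
The 3 values of 543 occupy positions 2–4 → average rank 3.
The 2 values of 913 occupy positions 5–6 → average rank (5+6)/2 = 5.5.
Batch Y values → pooled ranks: 543→3, 543→3, 1129→7, 543→3, 913→5.5
Rank sum = 3 + 3 + 7 + 3 + 5.5 = 21.5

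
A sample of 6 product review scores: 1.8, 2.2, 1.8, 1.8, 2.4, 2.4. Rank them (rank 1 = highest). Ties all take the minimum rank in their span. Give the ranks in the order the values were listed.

4, 3, 4, 4, 1, 1

Sorted (descending): 2.4, 2.4, 2.2, 1.8, 1.8, 1.8
The 2 values of 2.4 occupy positions 1–2 → each gets rank 1.
The 3 values of 1.8 occupy positions 4–6 → each gets rank 4.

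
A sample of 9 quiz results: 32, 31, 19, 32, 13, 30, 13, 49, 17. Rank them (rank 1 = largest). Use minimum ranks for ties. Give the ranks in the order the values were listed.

2, 4, 6, 2, 8, 5, 8, 1, 7

Sorted (descending): 49, 32, 32, 31, 30, 19, 17, 13, 13
The 2 values of 32 occupy positions 2–3 → each gets rank 2.
The 2 values of 13 occupy positions 8–9 → each gets rank 8.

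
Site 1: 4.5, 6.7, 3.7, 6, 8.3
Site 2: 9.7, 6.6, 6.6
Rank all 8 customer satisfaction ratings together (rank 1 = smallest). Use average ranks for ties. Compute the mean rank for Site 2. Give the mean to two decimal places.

Sorted (ascending): 3.7, 4.5, 6, 6.6, 6.6, 6.7, 8.3, 9.7
The 2 values of 6.6 occupy positions 4–5 → average rank (4+5)/2 = 4.5.
Site 2 values → pooled ranks: 9.7→8, 6.6→4.5, 6.6→4.5
Mean rank = (8 + 4.5 + 4.5) / 3 = 5.67

5.67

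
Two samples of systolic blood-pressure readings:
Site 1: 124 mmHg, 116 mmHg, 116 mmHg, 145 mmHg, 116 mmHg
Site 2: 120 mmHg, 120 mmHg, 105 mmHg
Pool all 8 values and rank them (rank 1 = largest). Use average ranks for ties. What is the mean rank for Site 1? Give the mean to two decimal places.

Sorted (descending): 145, 124, 120, 120, 116, 116, 116, 105
The 2 values of 120 occupy positions 3–4 → average rank (3+4)/2 = 3.5.
The 3 values of 116 occupy positions 5–7 → average rank 6.
Site 1 values → pooled ranks: 124→2, 116→6, 116→6, 145→1, 116→6
Mean rank = (2 + 6 + 6 + 1 + 6) / 5 = 4.20

4.20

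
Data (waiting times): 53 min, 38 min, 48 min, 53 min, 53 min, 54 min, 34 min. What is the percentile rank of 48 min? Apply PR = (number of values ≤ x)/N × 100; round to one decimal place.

42.9

N = 7.
Strictly below 48: 2. Equal to 48: 1.
PR = 3/7 × 100 = 42.9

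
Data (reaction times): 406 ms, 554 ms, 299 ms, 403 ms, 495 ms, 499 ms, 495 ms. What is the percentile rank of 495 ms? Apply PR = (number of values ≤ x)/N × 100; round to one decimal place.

71.4

N = 7.
Strictly below 495: 3. Equal to 495: 2.
PR = 5/7 × 100 = 71.4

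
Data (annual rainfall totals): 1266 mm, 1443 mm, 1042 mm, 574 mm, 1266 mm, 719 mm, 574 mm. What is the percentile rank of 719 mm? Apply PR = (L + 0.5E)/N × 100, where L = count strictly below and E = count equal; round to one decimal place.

35.7

N = 7.
Strictly below 719: 2. Equal to 719: 1.
PR = (2 + 0.5·1)/7 × 100 = 35.7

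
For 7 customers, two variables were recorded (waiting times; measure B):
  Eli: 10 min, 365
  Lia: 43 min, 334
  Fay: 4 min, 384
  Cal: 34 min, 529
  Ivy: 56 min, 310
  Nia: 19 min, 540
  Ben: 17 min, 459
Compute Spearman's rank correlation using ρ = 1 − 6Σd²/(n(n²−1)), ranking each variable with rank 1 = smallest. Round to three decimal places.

Ranks of variable 1: 2, 6, 1, 5, 7, 4, 3
Ranks of variable 2: 3, 2, 4, 6, 1, 7, 5
d = r₁ − r₂: -1, 4, -3, -1, 6, -3, -2
d²: 1, 16, 9, 1, 36, 9, 4; Σd² = 76
ρ = 1 − 6·76/(7·48) = 1 − 456/336 = -0.357

-0.357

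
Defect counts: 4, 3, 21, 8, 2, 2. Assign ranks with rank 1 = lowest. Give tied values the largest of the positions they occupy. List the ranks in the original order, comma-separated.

Sorted (ascending): 2, 2, 3, 4, 8, 21
The 2 values of 2 occupy positions 1–2 → each gets rank 2.

4, 3, 6, 5, 2, 2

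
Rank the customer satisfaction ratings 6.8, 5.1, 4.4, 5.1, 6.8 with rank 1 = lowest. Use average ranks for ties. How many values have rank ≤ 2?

Sorted (ascending): 4.4, 5.1, 5.1, 6.8, 6.8
The 2 values of 5.1 occupy positions 2–3 → average rank (2+3)/2 = 2.5.
The 2 values of 6.8 occupy positions 4–5 → average rank (4+5)/2 = 4.5.
Ranks ≤ 2: {1} → 1 value.

1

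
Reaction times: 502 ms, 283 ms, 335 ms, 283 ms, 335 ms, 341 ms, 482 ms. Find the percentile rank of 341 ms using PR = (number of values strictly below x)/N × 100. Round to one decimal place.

N = 7.
Strictly below 341: 4. Equal to 341: 1.
PR = 4/7 × 100 = 57.1

57.1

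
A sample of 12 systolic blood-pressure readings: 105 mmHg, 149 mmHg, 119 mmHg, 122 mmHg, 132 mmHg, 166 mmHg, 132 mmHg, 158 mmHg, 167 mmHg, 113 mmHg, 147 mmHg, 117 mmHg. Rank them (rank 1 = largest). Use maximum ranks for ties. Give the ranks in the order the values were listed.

12, 4, 9, 8, 7, 2, 7, 3, 1, 11, 5, 10

Sorted (descending): 167, 166, 158, 149, 147, 132, 132, 122, 119, 117, 113, 105
The 2 values of 132 occupy positions 6–7 → each gets rank 7.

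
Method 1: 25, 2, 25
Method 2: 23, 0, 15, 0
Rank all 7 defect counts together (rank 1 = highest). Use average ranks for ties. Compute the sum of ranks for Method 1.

Sorted (descending): 25, 25, 23, 15, 2, 0, 0
The 2 values of 25 occupy positions 1–2 → average rank (1+2)/2 = 1.5.
The 2 values of 0 occupy positions 6–7 → average rank (6+7)/2 = 6.5.
Method 1 values → pooled ranks: 25→1.5, 2→5, 25→1.5
Rank sum = 1.5 + 5 + 1.5 = 8

8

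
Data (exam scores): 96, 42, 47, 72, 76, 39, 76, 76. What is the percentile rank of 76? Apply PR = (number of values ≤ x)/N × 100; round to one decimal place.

87.5

N = 8.
Strictly below 76: 4. Equal to 76: 3.
PR = 7/8 × 100 = 87.5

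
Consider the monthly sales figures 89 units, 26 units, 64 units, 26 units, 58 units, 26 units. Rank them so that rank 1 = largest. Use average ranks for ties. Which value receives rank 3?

58

Sorted (descending): 89, 64, 58, 26, 26, 26
The 3 values of 26 occupy positions 4–6 → average rank 5.
Rank 3 → value 58.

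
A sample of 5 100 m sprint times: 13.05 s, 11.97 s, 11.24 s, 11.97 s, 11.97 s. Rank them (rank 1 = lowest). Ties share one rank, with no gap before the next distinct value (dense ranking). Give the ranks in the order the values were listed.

3, 2, 1, 2, 2

Sorted (ascending): 11.24, 11.97, 11.97, 11.97, 13.05
The 3 values of 11.97 share dense rank 2.
Remaining distinct values take the next consecutive integers.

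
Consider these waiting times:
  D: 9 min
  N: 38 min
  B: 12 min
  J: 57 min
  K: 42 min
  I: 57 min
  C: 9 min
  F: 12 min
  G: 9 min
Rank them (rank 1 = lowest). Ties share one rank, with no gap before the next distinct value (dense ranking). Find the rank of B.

Sorted (ascending): 9, 9, 9, 12, 12, 38, 42, 57, 57
The 3 values of 9 share dense rank 1.
The 2 values of 12 share dense rank 2.
The 2 values of 57 share dense rank 5.
Remaining distinct values take the next consecutive integers.
B has value 12 min → rank 2.

2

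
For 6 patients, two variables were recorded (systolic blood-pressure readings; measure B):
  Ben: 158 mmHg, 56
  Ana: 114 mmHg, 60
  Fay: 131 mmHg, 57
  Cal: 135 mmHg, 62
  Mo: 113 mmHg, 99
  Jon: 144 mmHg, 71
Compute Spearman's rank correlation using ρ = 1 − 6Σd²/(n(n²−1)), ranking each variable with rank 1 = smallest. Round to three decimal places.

Ranks of variable 1: 6, 2, 3, 4, 1, 5
Ranks of variable 2: 1, 3, 2, 4, 6, 5
d = r₁ − r₂: 5, -1, 1, 0, -5, 0
d²: 25, 1, 1, 0, 25, 0; Σd² = 52
ρ = 1 − 6·52/(6·35) = 1 − 312/210 = -0.486

-0.486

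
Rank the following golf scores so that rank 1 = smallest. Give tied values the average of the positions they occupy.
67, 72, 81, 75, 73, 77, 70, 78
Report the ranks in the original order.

1, 3, 8, 5, 4, 6, 2, 7

Sorted (ascending): 67, 70, 72, 73, 75, 77, 78, 81
No ties — each value takes its position as its rank.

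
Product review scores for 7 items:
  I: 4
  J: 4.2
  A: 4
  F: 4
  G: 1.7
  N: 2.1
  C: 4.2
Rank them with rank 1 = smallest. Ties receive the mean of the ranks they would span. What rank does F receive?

Sorted (ascending): 1.7, 2.1, 4, 4, 4, 4.2, 4.2
The 3 values of 4 occupy positions 3–5 → average rank 4.
The 2 values of 4.2 occupy positions 6–7 → average rank (6+7)/2 = 6.5.
F has value 4 → rank 4.

4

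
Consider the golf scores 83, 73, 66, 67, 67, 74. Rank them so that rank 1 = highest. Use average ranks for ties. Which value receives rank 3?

73

Sorted (descending): 83, 74, 73, 67, 67, 66
The 2 values of 67 occupy positions 4–5 → average rank (4+5)/2 = 4.5.
Rank 3 → value 73.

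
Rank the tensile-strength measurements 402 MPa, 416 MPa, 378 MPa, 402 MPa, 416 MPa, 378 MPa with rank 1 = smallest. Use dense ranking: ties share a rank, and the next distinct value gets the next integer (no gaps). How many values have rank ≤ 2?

4

Sorted (ascending): 378, 378, 402, 402, 416, 416
The 2 values of 378 share dense rank 1.
The 2 values of 402 share dense rank 2.
The 2 values of 416 share dense rank 3.
Ranks ≤ 2: {1, 1, 2, 2} → 4 values.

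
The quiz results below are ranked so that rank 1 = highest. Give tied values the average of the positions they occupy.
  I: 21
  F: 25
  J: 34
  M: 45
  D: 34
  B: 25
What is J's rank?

Sorted (descending): 45, 34, 34, 25, 25, 21
The 2 values of 34 occupy positions 2–3 → average rank (2+3)/2 = 2.5.
The 2 values of 25 occupy positions 4–5 → average rank (4+5)/2 = 4.5.
J has value 34 → rank 2.5.

2.5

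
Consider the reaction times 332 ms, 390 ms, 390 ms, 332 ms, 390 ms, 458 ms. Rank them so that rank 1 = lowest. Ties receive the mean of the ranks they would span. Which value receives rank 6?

Sorted (ascending): 332, 332, 390, 390, 390, 458
The 2 values of 332 occupy positions 1–2 → average rank (1+2)/2 = 1.5.
The 3 values of 390 occupy positions 3–5 → average rank 4.
Rank 6 → value 458.

458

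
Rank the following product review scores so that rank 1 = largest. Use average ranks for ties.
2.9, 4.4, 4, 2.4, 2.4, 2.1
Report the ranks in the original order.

Sorted (descending): 4.4, 4, 2.9, 2.4, 2.4, 2.1
The 2 values of 2.4 occupy positions 4–5 → average rank (4+5)/2 = 4.5.

3, 1, 2, 4.5, 4.5, 6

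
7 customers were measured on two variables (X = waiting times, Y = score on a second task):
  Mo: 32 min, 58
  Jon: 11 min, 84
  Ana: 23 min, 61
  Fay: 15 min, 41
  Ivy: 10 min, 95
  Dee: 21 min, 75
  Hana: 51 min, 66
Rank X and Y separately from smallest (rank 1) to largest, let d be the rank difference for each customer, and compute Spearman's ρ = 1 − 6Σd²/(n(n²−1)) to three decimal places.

-0.536

Ranks of variable 1: 6, 2, 5, 3, 1, 4, 7
Ranks of variable 2: 2, 6, 3, 1, 7, 5, 4
d = r₁ − r₂: 4, -4, 2, 2, -6, -1, 3
d²: 16, 16, 4, 4, 36, 1, 9; Σd² = 86
ρ = 1 − 6·86/(7·48) = 1 − 516/336 = -0.536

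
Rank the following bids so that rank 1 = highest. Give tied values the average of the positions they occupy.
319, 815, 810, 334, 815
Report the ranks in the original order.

Sorted (descending): 815, 815, 810, 334, 319
The 2 values of 815 occupy positions 1–2 → average rank (1+2)/2 = 1.5.

5, 1.5, 3, 4, 1.5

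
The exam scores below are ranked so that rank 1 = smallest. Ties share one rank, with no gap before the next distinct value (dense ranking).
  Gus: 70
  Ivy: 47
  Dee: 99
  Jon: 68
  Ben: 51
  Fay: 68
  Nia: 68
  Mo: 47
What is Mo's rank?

1

Sorted (ascending): 47, 47, 51, 68, 68, 68, 70, 99
The 2 values of 47 share dense rank 1.
The 3 values of 68 share dense rank 3.
Remaining distinct values take the next consecutive integers.
Mo has value 47 → rank 1.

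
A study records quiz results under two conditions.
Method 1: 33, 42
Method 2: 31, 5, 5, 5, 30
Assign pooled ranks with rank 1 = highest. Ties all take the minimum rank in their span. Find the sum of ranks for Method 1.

Sorted (descending): 42, 33, 31, 30, 5, 5, 5
The 3 values of 5 occupy positions 5–7 → each gets rank 5.
Method 1 values → pooled ranks: 33→2, 42→1
Rank sum = 2 + 1 = 3

3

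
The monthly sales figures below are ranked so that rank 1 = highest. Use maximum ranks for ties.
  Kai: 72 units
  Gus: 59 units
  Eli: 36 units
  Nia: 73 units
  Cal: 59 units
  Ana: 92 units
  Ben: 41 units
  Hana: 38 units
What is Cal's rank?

5

Sorted (descending): 92, 73, 72, 59, 59, 41, 38, 36
The 2 values of 59 occupy positions 4–5 → each gets rank 5.
Cal has value 59 units → rank 5.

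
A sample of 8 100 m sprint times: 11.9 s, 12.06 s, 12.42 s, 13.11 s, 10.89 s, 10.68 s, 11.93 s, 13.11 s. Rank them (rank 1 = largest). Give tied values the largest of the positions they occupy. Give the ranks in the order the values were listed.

Sorted (descending): 13.11, 13.11, 12.42, 12.06, 11.93, 11.9, 10.89, 10.68
The 2 values of 13.11 occupy positions 1–2 → each gets rank 2.

6, 4, 3, 2, 7, 8, 5, 2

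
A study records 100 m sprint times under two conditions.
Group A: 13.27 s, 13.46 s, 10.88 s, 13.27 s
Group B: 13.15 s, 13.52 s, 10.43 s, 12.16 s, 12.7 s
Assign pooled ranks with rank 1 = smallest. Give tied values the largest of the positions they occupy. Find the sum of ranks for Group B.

Sorted (ascending): 10.43, 10.88, 12.16, 12.7, 13.15, 13.27, 13.27, 13.46, 13.52
The 2 values of 13.27 occupy positions 6–7 → each gets rank 7.
Group B values → pooled ranks: 13.15→5, 13.52→9, 10.43→1, 12.16→3, 12.7→4
Rank sum = 5 + 9 + 1 + 3 + 4 = 22

22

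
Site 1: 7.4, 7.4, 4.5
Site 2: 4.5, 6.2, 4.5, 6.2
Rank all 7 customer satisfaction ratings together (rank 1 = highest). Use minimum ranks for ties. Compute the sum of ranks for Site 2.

Sorted (descending): 7.4, 7.4, 6.2, 6.2, 4.5, 4.5, 4.5
The 2 values of 7.4 occupy positions 1–2 → each gets rank 1.
The 2 values of 6.2 occupy positions 3–4 → each gets rank 3.
The 3 values of 4.5 occupy positions 5–7 → each gets rank 5.
Site 2 values → pooled ranks: 4.5→5, 6.2→3, 4.5→5, 6.2→3
Rank sum = 5 + 3 + 5 + 3 = 16

16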